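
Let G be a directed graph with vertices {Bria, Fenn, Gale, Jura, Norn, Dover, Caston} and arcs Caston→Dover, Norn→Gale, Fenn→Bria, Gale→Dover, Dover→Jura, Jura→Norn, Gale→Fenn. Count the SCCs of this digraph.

4

{Gale, Jura, Norn, Dover} are all mutually reachable — one SCC of size 4.
{Fenn} is an SCC by itself.
{Bria} is an SCC by itself.
{Caston} is an SCC by itself.
That gives 4 strongly connected components.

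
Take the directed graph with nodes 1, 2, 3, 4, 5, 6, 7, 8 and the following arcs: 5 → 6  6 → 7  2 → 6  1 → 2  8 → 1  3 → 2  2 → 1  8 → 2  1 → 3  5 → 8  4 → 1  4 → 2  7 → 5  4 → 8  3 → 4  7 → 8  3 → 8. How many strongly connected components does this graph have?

1

{1, 2, 3, 4, 5, 6, 7, 8} are all mutually reachable — one SCC of size 8.
That gives 1 strongly connected component.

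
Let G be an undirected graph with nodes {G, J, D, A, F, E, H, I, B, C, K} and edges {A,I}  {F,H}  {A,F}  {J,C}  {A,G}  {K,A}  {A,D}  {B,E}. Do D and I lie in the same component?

From D we can reach A, D, F, G, H, I, K, which includes I.

Yes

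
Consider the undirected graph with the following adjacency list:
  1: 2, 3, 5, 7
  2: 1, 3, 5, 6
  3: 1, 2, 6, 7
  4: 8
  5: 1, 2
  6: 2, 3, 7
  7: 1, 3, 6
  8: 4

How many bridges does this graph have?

1

The edges on the cycle 2-1-5-2 are not bridges since each lies on that cycle.
But removing 4-8 disconnects 4 from 8 — this is a bridge.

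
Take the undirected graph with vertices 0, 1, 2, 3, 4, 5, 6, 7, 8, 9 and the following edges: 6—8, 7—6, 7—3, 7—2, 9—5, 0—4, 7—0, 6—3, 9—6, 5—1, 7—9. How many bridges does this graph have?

The edges on the cycle 7-9-6-3-7 are not bridges since each lies on that cycle.
But removing 0—4 disconnects 0 from 4; removing 5—1 disconnects 5 from 1; removing 8—6 disconnects 8 from 6; removing 2—7 disconnects 2 from 7 — these are bridges.
In total 6 edges are bridges.

6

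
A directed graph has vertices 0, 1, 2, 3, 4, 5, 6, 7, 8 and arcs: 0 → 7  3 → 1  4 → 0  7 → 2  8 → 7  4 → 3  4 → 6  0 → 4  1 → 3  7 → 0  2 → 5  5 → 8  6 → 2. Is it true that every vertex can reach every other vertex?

There is no directed path from 1 to 2, so the graph is not strongly connected.

No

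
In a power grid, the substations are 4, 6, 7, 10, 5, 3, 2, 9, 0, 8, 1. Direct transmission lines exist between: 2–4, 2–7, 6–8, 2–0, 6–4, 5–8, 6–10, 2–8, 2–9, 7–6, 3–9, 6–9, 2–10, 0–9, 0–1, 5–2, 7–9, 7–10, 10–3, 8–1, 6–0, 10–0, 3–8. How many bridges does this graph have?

0

The edges on the cycle 5-2-7-6-0-1-8-5 are not bridges since each lies on that cycle.
Every edge lies on some cycle, so there are no bridges.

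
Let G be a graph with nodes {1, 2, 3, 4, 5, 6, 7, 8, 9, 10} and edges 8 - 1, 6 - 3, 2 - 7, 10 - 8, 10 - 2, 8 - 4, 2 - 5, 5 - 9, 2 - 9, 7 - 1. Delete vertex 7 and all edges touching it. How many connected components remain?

2

With 7 gone, the remaining components are: {3, 6}; {1, 2, 4, 5, 8, 9, 10}.
That is 2 components.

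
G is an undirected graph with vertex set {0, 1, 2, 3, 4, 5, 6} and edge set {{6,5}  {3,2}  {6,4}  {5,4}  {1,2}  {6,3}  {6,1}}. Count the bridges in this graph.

0

The edges on the cycle 6-5-4-6 are not bridges since each lies on that cycle.
Every edge lies on some cycle, so there are no bridges.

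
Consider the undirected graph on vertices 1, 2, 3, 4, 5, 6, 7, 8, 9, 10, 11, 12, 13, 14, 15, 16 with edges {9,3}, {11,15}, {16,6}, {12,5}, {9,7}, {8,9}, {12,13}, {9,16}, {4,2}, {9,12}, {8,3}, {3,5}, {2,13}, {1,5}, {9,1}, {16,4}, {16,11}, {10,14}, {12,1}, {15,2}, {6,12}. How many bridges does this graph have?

The edges on the cycle 9-16-11-15-2-13-12-9 are not bridges since each lies on that cycle.
But removing 10 - 14 disconnects 10 from 14; removing 7 - 9 disconnects 7 from 9 — these are bridges.
That makes 2 bridges.

2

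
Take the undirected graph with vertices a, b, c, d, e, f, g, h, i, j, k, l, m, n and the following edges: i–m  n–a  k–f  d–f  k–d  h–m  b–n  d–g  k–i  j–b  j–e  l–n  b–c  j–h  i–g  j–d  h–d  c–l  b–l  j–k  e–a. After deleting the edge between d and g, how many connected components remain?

d and g are still connected via d-k-i-g, so the component count stays at 1.

1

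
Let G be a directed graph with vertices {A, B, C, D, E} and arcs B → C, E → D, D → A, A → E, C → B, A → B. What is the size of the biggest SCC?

3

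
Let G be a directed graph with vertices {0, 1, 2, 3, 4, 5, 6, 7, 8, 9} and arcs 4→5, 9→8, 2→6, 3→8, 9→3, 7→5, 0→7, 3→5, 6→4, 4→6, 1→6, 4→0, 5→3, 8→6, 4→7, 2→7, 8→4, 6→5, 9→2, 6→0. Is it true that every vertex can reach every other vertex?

No

There is no directed path from 1 to 9, so the graph is not strongly connected.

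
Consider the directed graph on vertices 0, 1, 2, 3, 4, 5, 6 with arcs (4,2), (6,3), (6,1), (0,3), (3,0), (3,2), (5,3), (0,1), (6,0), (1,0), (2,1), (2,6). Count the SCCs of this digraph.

3

{0, 1, 2, 3, 6} are all mutually reachable — one SCC of size 5.
{4} is an SCC by itself.
{5} is an SCC by itself.
That gives 3 strongly connected components.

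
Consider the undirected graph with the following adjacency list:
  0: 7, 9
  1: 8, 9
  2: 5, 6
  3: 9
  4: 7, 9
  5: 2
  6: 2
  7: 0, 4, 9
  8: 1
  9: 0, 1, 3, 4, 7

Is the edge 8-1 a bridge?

Yes

Removing 8-1 leaves no path between 8 and 1: the component count goes from 2 to 3. So it is a bridge.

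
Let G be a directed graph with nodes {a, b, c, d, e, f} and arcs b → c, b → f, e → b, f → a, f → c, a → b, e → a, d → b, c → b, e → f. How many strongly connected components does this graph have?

3

{a, b, c, f} are all mutually reachable — one SCC of size 4.
{d} is an SCC by itself.
{e} is an SCC by itself.
That gives 3 strongly connected components.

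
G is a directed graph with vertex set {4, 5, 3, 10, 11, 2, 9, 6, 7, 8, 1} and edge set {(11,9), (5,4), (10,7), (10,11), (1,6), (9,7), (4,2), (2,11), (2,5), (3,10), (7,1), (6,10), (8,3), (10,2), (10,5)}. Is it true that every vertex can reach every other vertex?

There is no directed path from 3 to 8, so the graph is not strongly connected.

No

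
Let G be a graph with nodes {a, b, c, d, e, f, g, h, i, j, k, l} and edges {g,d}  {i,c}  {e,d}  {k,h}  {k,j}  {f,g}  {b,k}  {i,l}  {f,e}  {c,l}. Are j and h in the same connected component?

From j we can reach b, h, j, k, which includes h.

Yes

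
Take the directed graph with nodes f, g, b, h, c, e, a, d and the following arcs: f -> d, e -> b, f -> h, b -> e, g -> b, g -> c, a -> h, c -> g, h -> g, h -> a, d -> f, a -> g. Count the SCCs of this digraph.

{a, h} are all mutually reachable — one SCC of size 2.
{d, f} are all mutually reachable — one SCC of size 2.
{c, g} are all mutually reachable — one SCC of size 2.
{b, e} are all mutually reachable — one SCC of size 2.
That gives 4 strongly connected components.

4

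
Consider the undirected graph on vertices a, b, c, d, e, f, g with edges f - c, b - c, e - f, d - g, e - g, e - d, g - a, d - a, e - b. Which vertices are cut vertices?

e

Removing e increases the component count from 1 to 2, so e is a cut vertex.
By contrast removing c leaves 1 component; it is not a cut vertex. No other vertex is a cut vertex either.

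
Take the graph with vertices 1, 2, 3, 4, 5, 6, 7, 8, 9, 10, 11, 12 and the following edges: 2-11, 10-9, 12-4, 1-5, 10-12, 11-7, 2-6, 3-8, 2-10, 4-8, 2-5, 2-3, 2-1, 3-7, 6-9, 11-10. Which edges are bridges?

none

The edges on the cycle 2-1-5-2 are not bridges since each lies on that cycle.
Every edge lies on some cycle, so there are no bridges.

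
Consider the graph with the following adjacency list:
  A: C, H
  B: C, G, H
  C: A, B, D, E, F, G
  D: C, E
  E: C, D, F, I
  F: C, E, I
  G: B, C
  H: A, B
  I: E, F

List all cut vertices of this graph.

Removing C increases the component count from 1 to 2, so C is a cut vertex.
By contrast removing H leaves 1 component; it is not a cut vertex. No other vertex is a cut vertex either.

C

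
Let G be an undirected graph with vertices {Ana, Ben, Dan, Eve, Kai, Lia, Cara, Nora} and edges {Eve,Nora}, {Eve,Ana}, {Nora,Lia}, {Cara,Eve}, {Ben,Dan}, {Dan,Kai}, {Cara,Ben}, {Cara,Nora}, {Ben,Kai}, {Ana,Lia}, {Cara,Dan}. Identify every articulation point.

Cara

Removing Cara increases the component count from 1 to 2, so Cara is a cut vertex.
By contrast removing Dan leaves 1 component; it is not a cut vertex. No other vertex is a cut vertex either.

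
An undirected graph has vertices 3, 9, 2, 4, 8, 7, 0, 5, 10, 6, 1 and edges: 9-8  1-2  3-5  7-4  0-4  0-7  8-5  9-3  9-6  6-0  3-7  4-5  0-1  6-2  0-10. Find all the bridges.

0-10

The edges on the cycle 6-0-1-2-6 are not bridges since each lies on that cycle.
But removing 0-10 disconnects 0 from 10 — this is a bridge.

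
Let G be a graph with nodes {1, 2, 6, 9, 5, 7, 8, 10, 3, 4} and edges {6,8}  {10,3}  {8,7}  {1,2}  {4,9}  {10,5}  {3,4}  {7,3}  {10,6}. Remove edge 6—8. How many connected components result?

2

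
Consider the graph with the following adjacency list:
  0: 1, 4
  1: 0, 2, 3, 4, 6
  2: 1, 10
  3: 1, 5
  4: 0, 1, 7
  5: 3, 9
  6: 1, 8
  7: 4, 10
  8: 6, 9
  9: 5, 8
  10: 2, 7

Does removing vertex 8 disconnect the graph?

No

Deleting 8 leaves 1 component (was 1) (its neighbors 6, 9 remain connected to each other), so 8 is not a cut vertex.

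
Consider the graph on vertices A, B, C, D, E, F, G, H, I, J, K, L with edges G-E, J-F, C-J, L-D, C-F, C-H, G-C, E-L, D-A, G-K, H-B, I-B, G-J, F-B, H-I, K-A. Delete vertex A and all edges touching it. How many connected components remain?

With A gone, the remaining components are: {B, C, D, E, F, G, H, I, J, K, L}.
That is 1 component.

1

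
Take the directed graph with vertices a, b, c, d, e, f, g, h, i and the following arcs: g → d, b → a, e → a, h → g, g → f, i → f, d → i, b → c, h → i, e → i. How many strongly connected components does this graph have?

9

{c} is an SCC by itself.
{g} is an SCC by itself.
{h} is an SCC by itself.
{f} is an SCC by itself.
{b} is an SCC by itself.
(and 4 more singleton SCCs)
That gives 9 strongly connected components.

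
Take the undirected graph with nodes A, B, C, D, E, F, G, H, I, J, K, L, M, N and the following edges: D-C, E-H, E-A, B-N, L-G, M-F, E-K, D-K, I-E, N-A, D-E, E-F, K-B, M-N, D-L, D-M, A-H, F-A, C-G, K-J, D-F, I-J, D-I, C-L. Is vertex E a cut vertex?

Deleting E leaves 1 component (was 1) (its neighbors A, D, F, H, I, K remain connected to each other), so E is not a cut vertex.

No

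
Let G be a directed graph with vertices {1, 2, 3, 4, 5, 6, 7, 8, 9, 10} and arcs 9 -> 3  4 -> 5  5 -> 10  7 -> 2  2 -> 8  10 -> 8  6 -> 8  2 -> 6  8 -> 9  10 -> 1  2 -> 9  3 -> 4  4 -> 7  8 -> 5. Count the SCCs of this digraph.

2

{2, 3, 4, 5, 6, 7, 8, 9, 10} are all mutually reachable — one SCC of size 9.
{1} is an SCC by itself.
That gives 2 strongly connected components.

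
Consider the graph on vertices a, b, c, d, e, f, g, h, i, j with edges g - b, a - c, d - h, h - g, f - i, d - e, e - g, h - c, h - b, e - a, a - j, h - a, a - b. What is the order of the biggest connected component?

8

Starting from f we can reach f, i. That is one component of size 2.
Starting from a we can reach a, b, c, d, e, g, h, j. That is one component of size 8.
The largest has 8 vertices.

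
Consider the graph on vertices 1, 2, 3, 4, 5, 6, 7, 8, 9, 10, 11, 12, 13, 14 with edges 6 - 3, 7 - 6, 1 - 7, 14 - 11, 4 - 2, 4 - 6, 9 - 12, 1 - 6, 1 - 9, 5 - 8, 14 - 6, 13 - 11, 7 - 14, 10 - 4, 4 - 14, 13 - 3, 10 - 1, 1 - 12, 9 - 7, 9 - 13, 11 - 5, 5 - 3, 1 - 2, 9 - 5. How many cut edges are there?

The edges on the cycle 9-13-11-5-9 are not bridges since each lies on that cycle.
But removing 5 - 8 disconnects 5 from 8 — this is a bridge.

1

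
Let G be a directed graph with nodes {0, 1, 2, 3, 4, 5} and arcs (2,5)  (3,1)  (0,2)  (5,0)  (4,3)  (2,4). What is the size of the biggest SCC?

{0, 2, 5} are all mutually reachable — one SCC of size 3.
{3} is an SCC by itself.
{1} is an SCC by itself.
{4} is an SCC by itself.
The largest has 3 vertices.

3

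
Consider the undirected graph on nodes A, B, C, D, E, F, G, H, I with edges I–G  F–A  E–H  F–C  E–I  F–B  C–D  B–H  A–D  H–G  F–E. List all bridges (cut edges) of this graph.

The edges on the cycle F-A-D-C-F are not bridges since each lies on that cycle.
Every edge lies on some cycle, so there are no bridges.

none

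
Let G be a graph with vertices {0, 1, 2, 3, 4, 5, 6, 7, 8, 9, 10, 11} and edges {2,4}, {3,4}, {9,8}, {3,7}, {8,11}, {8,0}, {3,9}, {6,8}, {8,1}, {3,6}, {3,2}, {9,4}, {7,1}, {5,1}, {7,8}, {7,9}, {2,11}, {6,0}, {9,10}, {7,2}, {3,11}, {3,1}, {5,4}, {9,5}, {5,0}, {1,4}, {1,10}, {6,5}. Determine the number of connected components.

Starting from 0 we can reach 0, 1, 2, 3, 4, 5, 6, 7, 8, 9, 10, 11. That is one component of size 12.
Total: 1 component.

1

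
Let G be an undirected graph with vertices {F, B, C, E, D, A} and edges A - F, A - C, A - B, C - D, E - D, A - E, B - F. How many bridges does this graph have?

0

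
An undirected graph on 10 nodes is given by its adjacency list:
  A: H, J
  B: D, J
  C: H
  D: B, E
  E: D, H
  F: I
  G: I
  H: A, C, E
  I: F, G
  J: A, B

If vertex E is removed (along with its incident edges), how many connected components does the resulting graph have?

2

With E gone, the remaining components are: {F, G, I}; {A, B, C, D, H, J}.
That is 2 components.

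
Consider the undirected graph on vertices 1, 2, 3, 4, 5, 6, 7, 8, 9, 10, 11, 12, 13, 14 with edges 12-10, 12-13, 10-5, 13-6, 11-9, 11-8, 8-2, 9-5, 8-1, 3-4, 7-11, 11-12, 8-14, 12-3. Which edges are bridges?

1-8, 11-7, 11-8, 12-13, 12-3, 13-6, 14-8, 2-8, 3-4

The edges on the cycle 11-12-10-5-9-11 are not bridges since each lies on that cycle.
But removing 3-4 disconnects 3 from 4; removing 13-6 disconnects 13 from 6; removing 1-8 disconnects 1 from 8; removing 2-8 disconnects 2 from 8 — these are bridges.
In total 9 edges are bridges.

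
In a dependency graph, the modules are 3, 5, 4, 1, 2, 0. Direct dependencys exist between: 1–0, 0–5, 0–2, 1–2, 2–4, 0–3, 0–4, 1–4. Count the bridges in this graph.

The edges on the cycle 1-0-4-2-1 are not bridges since each lies on that cycle.
But removing 3–0 disconnects 3 from 0; removing 0–5 disconnects 0 from 5 — these are bridges.
That makes 2 bridges.

2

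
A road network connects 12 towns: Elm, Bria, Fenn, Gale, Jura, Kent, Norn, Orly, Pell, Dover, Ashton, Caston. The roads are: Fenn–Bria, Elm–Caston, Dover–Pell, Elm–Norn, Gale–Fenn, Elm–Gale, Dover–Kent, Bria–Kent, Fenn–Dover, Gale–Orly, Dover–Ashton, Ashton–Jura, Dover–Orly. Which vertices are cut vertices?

Elm, Gale, Dover, Ashton

Removing Elm increases the component count from 1 to 3, so Elm is a cut vertex.
Removing Gale increases the component count from 1 to 2, so Gale is a cut vertex.
Removing Dover increases the component count from 1 to 3, so Dover is a cut vertex.
Likewise Ashton is a cut vertex.
By contrast removing Kent leaves 1 component; it is not a cut vertex. No other vertex is a cut vertex either.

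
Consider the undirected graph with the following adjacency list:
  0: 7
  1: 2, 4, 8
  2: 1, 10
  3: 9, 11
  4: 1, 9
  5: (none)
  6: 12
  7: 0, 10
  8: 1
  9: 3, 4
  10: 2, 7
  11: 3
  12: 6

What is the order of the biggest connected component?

5 is isolated — a component by itself.
Starting from 6 we can reach 6, 12. That is one component of size 2.
Starting from 0 we can reach 0, 1, 2, 3, 4, 7, 8, 9, 10, 11. That is one component of size 10.
The largest has 10 vertices.

10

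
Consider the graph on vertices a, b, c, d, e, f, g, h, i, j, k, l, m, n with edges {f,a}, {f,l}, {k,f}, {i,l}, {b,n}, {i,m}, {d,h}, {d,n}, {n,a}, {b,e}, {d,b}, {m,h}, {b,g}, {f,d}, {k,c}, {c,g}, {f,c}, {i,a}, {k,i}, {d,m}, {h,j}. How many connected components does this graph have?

1

Starting from a we can reach a, b, c, d, e, f, g, h, i, j, k, l, m, n. That is one component of size 14.
Total: 1 component.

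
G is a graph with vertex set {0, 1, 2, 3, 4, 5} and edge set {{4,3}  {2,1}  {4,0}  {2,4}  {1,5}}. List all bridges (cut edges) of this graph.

0-4, 1-2, 1-5, 2-4, 3-4

removing 3-4 disconnects 3 from 4; removing 5-1 disconnects 5 from 1; removing 4-2 disconnects 4 from 2; removing 0-4 disconnects 0 from 4 — these are bridges.
In total 5 edges are bridges.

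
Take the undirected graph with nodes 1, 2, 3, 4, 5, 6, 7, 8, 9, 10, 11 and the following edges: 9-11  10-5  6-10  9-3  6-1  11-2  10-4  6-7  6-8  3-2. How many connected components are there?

2

Starting from 2 we can reach 2, 3, 9, 11. That is one component of size 4.
Starting from 1 we can reach 1, 4, 5, 6, 7, 8, 10. That is one component of size 7.
Total: 2 components.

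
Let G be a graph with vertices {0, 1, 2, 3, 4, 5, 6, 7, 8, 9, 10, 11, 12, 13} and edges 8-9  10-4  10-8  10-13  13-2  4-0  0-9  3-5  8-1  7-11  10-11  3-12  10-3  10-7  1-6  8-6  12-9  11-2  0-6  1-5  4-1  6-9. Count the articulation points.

Removing 10 increases the component count from 1 to 2, so 10 is a cut vertex.
By contrast removing 8 leaves 1 component; it is not a cut vertex. No other vertex is a cut vertex either.

1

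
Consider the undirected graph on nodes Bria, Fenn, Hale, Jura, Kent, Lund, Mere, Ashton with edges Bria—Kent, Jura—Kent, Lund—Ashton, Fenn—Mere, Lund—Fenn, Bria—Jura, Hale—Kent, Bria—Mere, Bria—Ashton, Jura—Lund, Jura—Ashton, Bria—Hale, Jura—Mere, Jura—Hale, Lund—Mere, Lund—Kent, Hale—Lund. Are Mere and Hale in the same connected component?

From Mere we can reach Bria, Fenn, Hale, Jura, Kent, Lund, Mere, Ashton, which includes Hale.

Yes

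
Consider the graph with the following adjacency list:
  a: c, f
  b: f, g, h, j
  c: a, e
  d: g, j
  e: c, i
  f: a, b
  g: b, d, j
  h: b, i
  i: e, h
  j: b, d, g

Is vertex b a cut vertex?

Yes

Deleting b raises the number of components from 1 to 2, so b is a cut vertex.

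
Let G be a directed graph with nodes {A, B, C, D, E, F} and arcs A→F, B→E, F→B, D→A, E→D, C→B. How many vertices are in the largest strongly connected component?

{A, B, D, E, F} are all mutually reachable — one SCC of size 5.
{C} is an SCC by itself.
The largest has 5 vertices.

5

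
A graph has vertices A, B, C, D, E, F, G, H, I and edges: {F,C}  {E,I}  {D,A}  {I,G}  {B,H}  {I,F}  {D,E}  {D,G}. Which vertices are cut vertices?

D, F, I

Removing D increases the component count from 2 to 3, so D is a cut vertex.
Removing F increases the component count from 2 to 3, so F is a cut vertex.
Removing I increases the component count from 2 to 3, so I is a cut vertex.
By contrast removing A leaves 2 components; it is not a cut vertex. No other vertex is a cut vertex either.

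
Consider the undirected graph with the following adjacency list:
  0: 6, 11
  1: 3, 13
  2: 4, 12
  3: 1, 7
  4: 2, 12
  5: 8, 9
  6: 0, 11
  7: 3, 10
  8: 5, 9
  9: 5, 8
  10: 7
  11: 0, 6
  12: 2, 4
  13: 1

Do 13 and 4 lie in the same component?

No

The component containing 13 is {1, 3, 7, 10, 13}, and 4 is not in it.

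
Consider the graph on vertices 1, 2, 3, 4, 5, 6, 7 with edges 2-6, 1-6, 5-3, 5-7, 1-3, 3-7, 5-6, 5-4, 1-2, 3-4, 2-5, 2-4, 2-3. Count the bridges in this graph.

The edges on the cycle 5-3-4-5 are not bridges since each lies on that cycle.
Every edge lies on some cycle, so there are no bridges.

0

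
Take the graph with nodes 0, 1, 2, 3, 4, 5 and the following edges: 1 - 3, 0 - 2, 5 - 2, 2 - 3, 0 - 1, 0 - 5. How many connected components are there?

4 is isolated — a component by itself.
Starting from 0 we can reach 0, 1, 2, 3, 5. That is one component of size 5.
Total: 2 components.

2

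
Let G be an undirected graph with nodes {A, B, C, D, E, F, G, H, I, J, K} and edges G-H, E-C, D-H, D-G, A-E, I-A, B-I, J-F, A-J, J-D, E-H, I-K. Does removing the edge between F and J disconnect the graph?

Yes

Removing F-J leaves no path between F and J: the component count goes from 1 to 2. So it is a bridge.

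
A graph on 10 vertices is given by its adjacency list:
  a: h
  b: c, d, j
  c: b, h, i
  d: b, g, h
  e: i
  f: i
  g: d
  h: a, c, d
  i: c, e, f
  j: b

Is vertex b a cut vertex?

Yes

Deleting b raises the number of components from 1 to 2, so b is a cut vertex.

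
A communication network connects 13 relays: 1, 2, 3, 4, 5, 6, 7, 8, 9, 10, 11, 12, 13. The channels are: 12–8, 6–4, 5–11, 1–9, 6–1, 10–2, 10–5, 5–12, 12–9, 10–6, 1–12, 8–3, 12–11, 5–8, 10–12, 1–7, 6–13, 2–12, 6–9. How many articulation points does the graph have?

Removing 1 increases the component count from 1 to 2, so 1 is a cut vertex.
Removing 6 increases the component count from 1 to 3, so 6 is a cut vertex.
Removing 8 increases the component count from 1 to 2, so 8 is a cut vertex.
By contrast removing 2 leaves 1 component; it is not a cut vertex. No other vertex is a cut vertex either.

3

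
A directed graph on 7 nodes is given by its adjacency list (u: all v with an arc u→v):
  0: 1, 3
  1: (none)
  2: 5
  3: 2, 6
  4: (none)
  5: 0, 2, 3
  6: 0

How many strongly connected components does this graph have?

3

{0, 2, 3, 5, 6} are all mutually reachable — one SCC of size 5.
{1} is an SCC by itself.
{4} is an SCC by itself.
That gives 3 strongly connected components.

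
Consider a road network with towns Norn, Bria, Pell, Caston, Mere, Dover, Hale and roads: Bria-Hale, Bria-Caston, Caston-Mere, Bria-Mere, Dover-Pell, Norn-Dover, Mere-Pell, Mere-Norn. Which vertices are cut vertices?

Removing Bria increases the component count from 1 to 2, so Bria is a cut vertex.
Removing Mere increases the component count from 1 to 2, so Mere is a cut vertex.
By contrast removing Pell leaves 1 component; it is not a cut vertex. No other vertex is a cut vertex either.

Bria, Mere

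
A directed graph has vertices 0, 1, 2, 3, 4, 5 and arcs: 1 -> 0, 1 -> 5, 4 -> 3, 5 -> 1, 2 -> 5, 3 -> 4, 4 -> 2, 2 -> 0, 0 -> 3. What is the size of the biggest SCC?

6

{0, 1, 2, 3, 4, 5} are all mutually reachable — one SCC of size 6.
The largest has 6 vertices.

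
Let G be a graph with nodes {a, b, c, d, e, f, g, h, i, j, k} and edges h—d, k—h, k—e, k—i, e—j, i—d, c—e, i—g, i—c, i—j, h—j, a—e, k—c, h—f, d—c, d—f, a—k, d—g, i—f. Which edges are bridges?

none

The edges on the cycle a-k-i-d-c-e-a are not bridges since each lies on that cycle.
Every edge lies on some cycle, so there are no bridges.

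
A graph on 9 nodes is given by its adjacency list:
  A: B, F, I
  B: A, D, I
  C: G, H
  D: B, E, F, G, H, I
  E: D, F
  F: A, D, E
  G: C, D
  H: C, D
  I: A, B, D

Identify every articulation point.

D

Removing D increases the component count from 1 to 2, so D is a cut vertex.
By contrast removing G leaves 1 component; it is not a cut vertex. No other vertex is a cut vertex either.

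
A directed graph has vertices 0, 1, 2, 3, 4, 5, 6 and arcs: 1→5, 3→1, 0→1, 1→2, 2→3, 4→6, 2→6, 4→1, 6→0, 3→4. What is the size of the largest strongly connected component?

{0, 1, 2, 3, 4, 6} are all mutually reachable — one SCC of size 6.
{5} is an SCC by itself.
The largest has 6 vertices.

6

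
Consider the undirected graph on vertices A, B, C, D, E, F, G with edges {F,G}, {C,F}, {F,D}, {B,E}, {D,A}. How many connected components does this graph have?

Starting from B we can reach B, E. That is one component of size 2.
Starting from A we can reach A, C, D, F, G. That is one component of size 5.
Total: 2 components.

2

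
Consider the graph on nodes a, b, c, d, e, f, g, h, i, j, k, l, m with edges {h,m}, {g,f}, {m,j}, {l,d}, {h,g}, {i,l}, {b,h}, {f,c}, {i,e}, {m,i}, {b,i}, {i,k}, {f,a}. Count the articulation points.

6

Removing f increases the component count from 1 to 3, so f is a cut vertex.
Removing g increases the component count from 1 to 2, so g is a cut vertex.
Removing h increases the component count from 1 to 2, so h is a cut vertex.
Likewise i, l, m are cut vertices.
By contrast removing b leaves 1 component; it is not a cut vertex. No other vertex is a cut vertex either.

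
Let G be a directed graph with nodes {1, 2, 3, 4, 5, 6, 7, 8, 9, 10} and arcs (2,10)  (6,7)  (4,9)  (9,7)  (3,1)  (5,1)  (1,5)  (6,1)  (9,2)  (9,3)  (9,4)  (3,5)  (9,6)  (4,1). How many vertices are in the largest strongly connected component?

2

{4, 9} are all mutually reachable — one SCC of size 2.
{1, 5} are all mutually reachable — one SCC of size 2.
{8} is an SCC by itself.
{2} is an SCC by itself.
{10} is an SCC by itself.
(and 3 more singleton SCCs)
The largest has 2 vertices.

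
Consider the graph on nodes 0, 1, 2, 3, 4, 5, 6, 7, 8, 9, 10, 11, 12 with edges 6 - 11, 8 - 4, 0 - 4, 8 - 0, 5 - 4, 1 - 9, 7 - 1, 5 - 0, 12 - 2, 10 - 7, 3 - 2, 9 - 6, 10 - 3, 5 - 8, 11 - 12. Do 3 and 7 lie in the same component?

Yes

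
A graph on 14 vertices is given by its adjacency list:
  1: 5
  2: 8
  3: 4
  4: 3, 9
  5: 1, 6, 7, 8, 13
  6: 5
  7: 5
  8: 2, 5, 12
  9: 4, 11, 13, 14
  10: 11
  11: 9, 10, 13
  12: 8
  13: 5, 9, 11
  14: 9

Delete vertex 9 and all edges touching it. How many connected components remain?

With 9 gone, the remaining components are: {14}; {3, 4}; {1, 2, 5, 6, 7, 8, 10, 11, 12, 13}.
That is 3 components.

3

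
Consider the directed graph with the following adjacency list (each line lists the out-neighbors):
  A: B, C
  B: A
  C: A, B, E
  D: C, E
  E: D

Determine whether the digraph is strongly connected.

Yes

From C we can reach every vertex (A, B, C, D, E), and every vertex can reach C (A, B, C, D, E). So the whole graph is one strongly connected component.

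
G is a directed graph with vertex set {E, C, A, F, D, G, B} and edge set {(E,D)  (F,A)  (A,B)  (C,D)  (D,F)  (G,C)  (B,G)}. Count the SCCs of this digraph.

{A, B, C, D, F, G} are all mutually reachable — one SCC of size 6.
{E} is an SCC by itself.
That gives 2 strongly connected components.

2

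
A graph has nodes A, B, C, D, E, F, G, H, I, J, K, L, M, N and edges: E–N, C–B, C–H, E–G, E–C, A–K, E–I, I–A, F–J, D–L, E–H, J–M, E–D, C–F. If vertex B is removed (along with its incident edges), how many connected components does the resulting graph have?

With B gone, the remaining components are: {A, C, D, E, F, G, H, I, J, K, L, M, N}.
That is 1 component.

1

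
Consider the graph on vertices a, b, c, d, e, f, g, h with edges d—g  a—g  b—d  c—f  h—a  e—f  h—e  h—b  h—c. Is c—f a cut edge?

No

After removing c—f, the path c-h-e-f still connects them, so the edge is not a bridge.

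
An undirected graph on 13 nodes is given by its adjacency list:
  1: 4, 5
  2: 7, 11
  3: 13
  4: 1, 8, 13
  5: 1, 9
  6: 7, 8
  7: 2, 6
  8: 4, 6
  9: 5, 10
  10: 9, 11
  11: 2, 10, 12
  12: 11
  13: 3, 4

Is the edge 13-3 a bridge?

Removing 13-3 leaves no path between 13 and 3: the component count goes from 1 to 2. So it is a bridge.

Yes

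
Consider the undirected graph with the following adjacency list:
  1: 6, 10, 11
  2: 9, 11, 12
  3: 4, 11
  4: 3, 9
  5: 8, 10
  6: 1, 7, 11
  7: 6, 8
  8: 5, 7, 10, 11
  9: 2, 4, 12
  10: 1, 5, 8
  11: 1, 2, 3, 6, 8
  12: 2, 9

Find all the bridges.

none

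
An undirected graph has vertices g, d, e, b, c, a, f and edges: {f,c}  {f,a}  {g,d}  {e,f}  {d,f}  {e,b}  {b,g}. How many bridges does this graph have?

2

The edges on the cycle e-b-g-d-f-e are not bridges since each lies on that cycle.
But removing f–a disconnects f from a; removing f–c disconnects f from c — these are bridges.
That makes 2 bridges.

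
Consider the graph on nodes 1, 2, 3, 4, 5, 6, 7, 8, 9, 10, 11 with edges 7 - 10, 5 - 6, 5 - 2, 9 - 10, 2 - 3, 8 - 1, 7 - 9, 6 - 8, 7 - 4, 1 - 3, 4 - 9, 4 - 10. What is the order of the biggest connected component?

11 is isolated — a component by itself.
Starting from 4 we can reach 4, 7, 9, 10. That is one component of size 4.
Starting from 1 we can reach 1, 2, 3, 5, 6, 8. That is one component of size 6.
The largest has 6 vertices.

6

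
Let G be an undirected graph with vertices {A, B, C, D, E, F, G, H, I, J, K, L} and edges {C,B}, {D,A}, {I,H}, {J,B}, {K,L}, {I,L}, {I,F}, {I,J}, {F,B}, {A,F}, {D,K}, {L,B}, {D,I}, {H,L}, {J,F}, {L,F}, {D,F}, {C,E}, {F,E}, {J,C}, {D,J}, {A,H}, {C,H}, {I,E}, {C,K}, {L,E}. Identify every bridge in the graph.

The edges on the cycle D-I-L-E-C-J-D are not bridges since each lies on that cycle.
Every edge lies on some cycle, so there are no bridges.

none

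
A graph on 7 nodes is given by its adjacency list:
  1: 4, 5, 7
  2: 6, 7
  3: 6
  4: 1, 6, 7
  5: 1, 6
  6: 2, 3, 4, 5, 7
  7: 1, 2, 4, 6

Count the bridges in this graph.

1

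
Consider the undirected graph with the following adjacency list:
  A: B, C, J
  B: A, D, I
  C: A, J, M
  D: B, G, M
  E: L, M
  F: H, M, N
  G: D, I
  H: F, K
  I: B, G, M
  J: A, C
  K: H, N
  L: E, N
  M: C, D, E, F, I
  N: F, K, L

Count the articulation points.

Removing M increases the component count from 1 to 2, so M is a cut vertex.
By contrast removing C leaves 1 component; it is not a cut vertex. No other vertex is a cut vertex either.

1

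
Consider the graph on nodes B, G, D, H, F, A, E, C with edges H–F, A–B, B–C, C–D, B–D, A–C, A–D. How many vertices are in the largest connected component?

G is isolated — a component by itself.
E is isolated — a component by itself.
Starting from F we can reach F, H. That is one component of size 2.
Starting from A we can reach A, B, C, D. That is one component of size 4.
The largest has 4 vertices.

4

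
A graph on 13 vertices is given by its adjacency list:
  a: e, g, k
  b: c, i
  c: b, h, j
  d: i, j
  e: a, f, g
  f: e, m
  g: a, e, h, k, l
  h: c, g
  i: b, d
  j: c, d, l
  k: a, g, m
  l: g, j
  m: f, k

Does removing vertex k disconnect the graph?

Deleting k leaves 1 component (was 1) (its neighbors a, g, m remain connected to each other), so k is not a cut vertex.

No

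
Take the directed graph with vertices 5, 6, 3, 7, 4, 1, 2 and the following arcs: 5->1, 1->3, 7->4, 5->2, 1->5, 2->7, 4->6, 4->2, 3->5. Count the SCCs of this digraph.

{1, 3, 5} are all mutually reachable — one SCC of size 3.
{2, 4, 7} are all mutually reachable — one SCC of size 3.
{6} is an SCC by itself.
That gives 3 strongly connected components.

3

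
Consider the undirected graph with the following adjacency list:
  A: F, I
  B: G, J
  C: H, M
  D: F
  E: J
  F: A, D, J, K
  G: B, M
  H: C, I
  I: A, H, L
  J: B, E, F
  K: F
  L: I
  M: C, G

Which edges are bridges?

D-F, E-J, F-K, I-L

The edges on the cycle M-C-H-I-A-F-J-B-G-M are not bridges since each lies on that cycle.
But removing E-J disconnects E from J; removing K-F disconnects K from F; removing D-F disconnects D from F; removing L-I disconnects L from I — these are bridges.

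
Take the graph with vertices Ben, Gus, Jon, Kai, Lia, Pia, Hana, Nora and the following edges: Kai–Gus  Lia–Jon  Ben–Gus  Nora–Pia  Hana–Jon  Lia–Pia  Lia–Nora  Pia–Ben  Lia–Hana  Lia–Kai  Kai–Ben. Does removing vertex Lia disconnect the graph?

Deleting Lia raises the number of components from 1 to 2, so Lia is a cut vertex.

Yes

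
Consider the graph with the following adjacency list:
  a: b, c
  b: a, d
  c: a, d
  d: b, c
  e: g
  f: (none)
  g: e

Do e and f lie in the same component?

No

The component containing e is {e, g}, and f is not in it.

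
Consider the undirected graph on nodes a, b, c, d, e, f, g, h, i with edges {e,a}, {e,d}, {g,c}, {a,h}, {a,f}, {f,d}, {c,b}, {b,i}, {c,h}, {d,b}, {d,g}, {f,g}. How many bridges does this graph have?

1

The edges on the cycle f-d-b-c-g-f are not bridges since each lies on that cycle.
But removing b - i disconnects b from i — this is a bridge.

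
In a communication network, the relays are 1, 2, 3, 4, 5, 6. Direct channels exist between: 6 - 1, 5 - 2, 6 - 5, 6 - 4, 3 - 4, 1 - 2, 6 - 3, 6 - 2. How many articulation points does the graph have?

Removing 6 increases the component count from 1 to 2, so 6 is a cut vertex.
By contrast removing 2 leaves 1 component; it is not a cut vertex. No other vertex is a cut vertex either.

1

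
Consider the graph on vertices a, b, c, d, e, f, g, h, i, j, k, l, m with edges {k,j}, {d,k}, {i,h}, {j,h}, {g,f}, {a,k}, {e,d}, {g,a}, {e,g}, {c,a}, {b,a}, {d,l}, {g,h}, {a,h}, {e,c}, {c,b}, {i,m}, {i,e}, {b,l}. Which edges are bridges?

f-g, i-m

The edges on the cycle c-b-a-c are not bridges since each lies on that cycle.
But removing f–g disconnects f from g; removing i–m disconnects i from m — these are bridges.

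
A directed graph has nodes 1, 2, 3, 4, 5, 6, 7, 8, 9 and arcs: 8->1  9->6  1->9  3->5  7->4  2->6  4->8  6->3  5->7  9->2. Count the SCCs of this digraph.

1

{1, 2, 3, 4, 5, 6, 7, 8, 9} are all mutually reachable — one SCC of size 9.
That gives 1 strongly connected component.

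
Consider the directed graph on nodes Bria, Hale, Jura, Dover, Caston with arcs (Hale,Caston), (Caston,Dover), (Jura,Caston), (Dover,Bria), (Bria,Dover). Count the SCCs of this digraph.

4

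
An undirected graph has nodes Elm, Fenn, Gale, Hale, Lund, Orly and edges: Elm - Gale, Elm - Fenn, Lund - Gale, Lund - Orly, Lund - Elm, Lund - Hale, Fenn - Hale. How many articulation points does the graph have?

1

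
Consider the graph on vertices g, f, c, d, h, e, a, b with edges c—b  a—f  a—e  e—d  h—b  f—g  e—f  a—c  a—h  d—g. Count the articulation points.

1

Removing a increases the component count from 1 to 2, so a is a cut vertex.
By contrast removing b leaves 1 component; it is not a cut vertex. No other vertex is a cut vertex either.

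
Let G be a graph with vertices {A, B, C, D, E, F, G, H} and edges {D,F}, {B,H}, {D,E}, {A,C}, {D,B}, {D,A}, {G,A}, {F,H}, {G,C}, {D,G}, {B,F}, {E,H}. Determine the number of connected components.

1

Starting from A we can reach A, B, C, D, E, F, G, H. That is one component of size 8.
Total: 1 component.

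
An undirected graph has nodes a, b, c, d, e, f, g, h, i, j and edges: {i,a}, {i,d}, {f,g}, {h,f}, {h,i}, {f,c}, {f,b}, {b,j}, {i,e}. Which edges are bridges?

removing i—h disconnects i from h; removing b—f disconnects b from f; removing j—b disconnects j from b; removing h—f disconnects h from f — these are bridges.
In total 9 edges are bridges.

a-i, b-f, b-j, c-f, d-i, e-i, f-g, f-h, h-i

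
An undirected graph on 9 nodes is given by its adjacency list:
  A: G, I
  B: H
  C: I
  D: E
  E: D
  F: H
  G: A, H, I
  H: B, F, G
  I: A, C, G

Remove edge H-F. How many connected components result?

3

Before removal there are 2 components.
H-F is a bridge — removing it separates H's side from F's side.
After removal: 3 components.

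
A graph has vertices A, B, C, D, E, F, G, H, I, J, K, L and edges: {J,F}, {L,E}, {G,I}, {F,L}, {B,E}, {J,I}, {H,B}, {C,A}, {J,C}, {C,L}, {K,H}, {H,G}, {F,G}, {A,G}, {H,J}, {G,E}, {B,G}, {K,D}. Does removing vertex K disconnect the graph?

Yes

Deleting K raises the number of components from 1 to 2, so K is a cut vertex.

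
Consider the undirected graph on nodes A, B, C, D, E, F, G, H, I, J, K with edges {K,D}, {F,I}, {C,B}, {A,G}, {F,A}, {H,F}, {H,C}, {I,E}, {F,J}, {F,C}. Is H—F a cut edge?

No

After removing H—F, the path H-C-F still connects them, so the edge is not a bridge.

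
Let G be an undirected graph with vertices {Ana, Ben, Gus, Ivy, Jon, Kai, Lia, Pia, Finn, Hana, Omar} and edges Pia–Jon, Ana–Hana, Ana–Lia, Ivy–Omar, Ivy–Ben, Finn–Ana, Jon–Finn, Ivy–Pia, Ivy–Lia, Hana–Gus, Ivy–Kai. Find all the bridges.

The edges on the cycle Ivy-Pia-Jon-Finn-Ana-Lia-Ivy are not bridges since each lies on that cycle.
But removing Ivy–Omar disconnects Ivy from Omar; removing Ivy–Kai disconnects Ivy from Kai; removing Hana–Gus disconnects Hana from Gus; removing Ivy–Ben disconnects Ivy from Ben — these are bridges.
In total 5 edges are bridges.

Ana-Hana, Ben-Ivy, Gus-Hana, Ivy-Kai, Ivy-Omar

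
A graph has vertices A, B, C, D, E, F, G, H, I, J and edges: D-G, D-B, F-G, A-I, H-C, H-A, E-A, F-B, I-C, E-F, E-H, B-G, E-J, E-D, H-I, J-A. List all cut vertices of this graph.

E

Removing E increases the component count from 1 to 2, so E is a cut vertex.
By contrast removing H leaves 1 component; it is not a cut vertex. No other vertex is a cut vertex either.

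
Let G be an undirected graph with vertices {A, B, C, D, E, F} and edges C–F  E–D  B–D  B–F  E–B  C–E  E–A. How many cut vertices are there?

Removing E increases the component count from 1 to 2, so E is a cut vertex.
By contrast removing A leaves 1 component; it is not a cut vertex. No other vertex is a cut vertex either.

1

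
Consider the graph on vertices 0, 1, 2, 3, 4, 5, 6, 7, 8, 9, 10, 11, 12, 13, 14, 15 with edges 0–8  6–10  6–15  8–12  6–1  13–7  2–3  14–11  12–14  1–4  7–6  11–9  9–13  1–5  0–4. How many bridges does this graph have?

4

The edges on the cycle 0-8-12-14-11-9-13-7-6-1-4-0 are not bridges since each lies on that cycle.
But removing 2–3 disconnects 2 from 3; removing 6–15 disconnects 6 from 15; removing 6–10 disconnects 6 from 10; removing 1–5 disconnects 1 from 5 — these are bridges.
That makes 4 bridges.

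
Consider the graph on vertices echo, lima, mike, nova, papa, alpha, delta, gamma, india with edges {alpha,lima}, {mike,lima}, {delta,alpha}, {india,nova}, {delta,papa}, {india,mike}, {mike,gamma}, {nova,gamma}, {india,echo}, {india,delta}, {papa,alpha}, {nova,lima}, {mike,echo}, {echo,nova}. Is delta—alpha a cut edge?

No

After removing delta—alpha, the path delta-papa-alpha still connects them, so the edge is not a bridge.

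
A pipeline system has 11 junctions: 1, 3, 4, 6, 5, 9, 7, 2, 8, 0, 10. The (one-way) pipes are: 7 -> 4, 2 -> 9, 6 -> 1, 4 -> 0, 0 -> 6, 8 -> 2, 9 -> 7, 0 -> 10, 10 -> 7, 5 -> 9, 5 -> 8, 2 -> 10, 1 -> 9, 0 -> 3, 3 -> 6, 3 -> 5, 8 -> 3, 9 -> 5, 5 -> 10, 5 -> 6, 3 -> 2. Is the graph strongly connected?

Yes

From 8 we can reach every vertex (0, 1, 2, 3, 4, 5, 6, 7, 8, 9, 10), and every vertex can reach 8 (0, 1, 2, 3, 4, 5, 6, 7, 8, 9, 10). So the whole graph is one strongly connected component.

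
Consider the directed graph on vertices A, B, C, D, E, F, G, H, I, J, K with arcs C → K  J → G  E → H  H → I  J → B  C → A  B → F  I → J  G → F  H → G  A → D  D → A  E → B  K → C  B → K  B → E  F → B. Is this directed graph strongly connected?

There is no directed path from A to J, so the graph is not strongly connected.

No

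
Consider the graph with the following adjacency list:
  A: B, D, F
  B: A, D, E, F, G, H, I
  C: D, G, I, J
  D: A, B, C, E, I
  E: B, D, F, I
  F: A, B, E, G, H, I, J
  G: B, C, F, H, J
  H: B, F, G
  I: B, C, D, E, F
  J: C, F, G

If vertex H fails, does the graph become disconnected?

Deleting H leaves 1 component (was 1) (its neighbors B, F, G remain connected to each other), so H is not a cut vertex.

No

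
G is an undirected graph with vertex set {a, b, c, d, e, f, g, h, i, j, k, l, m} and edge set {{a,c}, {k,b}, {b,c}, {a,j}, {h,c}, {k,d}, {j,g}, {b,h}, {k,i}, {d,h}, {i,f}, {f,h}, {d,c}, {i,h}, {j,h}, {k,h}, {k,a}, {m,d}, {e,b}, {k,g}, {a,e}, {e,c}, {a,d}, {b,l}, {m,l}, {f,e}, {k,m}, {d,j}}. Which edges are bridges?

none

The edges on the cycle k-m-d-j-h-k are not bridges since each lies on that cycle.
Every edge lies on some cycle, so there are no bridges.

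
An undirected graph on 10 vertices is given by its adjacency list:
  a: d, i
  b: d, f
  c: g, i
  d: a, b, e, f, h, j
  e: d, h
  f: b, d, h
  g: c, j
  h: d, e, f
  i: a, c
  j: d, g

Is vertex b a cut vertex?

Deleting b leaves 1 component (was 1) (its neighbors d, f remain connected to each other), so b is not a cut vertex.

No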